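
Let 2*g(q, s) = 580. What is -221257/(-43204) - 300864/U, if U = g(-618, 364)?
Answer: -6467181863/6264580 ≈ -1032.3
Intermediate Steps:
g(q, s) = 290 (g(q, s) = (½)*580 = 290)
U = 290
-221257/(-43204) - 300864/U = -221257/(-43204) - 300864/290 = -221257*(-1/43204) - 300864*1/290 = 221257/43204 - 150432/145 = -6467181863/6264580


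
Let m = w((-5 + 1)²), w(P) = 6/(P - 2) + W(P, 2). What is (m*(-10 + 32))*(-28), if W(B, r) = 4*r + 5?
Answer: -8272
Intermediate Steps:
W(B, r) = 5 + 4*r
w(P) = 13 + 6/(-2 + P) (w(P) = 6/(P - 2) + (5 + 4*2) = 6/(-2 + P) + (5 + 8) = 6/(-2 + P) + 13 = 13 + 6/(-2 + P))
m = 94/7 (m = (-20 + 13*(-5 + 1)²)/(-2 + (-5 + 1)²) = (-20 + 13*(-4)²)/(-2 + (-4)²) = (-20 + 13*16)/(-2 + 16) = (-20 + 208)/14 = (1/14)*188 = 94/7 ≈ 13.429)
(m*(-10 + 32))*(-28) = (94*(-10 + 32)/7)*(-28) = ((94/7)*22)*(-28) = (2068/7)*(-28) = -8272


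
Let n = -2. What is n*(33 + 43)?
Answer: -152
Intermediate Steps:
n*(33 + 43) = -2*(33 + 43) = -2*76 = -152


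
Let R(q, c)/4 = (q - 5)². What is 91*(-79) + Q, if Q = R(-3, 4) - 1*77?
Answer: -7010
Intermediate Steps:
R(q, c) = 4*(-5 + q)² (R(q, c) = 4*(q - 5)² = 4*(-5 + q)²)
Q = 179 (Q = 4*(-5 - 3)² - 1*77 = 4*(-8)² - 77 = 4*64 - 77 = 256 - 77 = 179)
91*(-79) + Q = 91*(-79) + 179 = -7189 + 179 = -7010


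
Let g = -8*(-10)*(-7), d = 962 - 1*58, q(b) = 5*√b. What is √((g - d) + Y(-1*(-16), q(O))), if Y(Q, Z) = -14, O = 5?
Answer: I*√1478 ≈ 38.445*I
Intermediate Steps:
d = 904 (d = 962 - 58 = 904)
g = -560 (g = 80*(-7) = -560)
√((g - d) + Y(-1*(-16), q(O))) = √((-560 - 1*904) - 14) = √((-560 - 904) - 14) = √(-1464 - 14) = √(-1478) = I*√1478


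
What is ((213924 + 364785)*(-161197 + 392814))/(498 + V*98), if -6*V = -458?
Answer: 402116527359/23936 ≈ 1.6800e+7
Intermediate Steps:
V = 229/3 (V = -1/6*(-458) = 229/3 ≈ 76.333)
((213924 + 364785)*(-161197 + 392814))/(498 + V*98) = ((213924 + 364785)*(-161197 + 392814))/(498 + (229/3)*98) = (578709*231617)/(498 + 22442/3) = 134038842453/(23936/3) = 134038842453*(3/23936) = 402116527359/23936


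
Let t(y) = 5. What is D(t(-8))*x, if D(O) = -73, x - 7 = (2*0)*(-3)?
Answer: -511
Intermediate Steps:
x = 7 (x = 7 + (2*0)*(-3) = 7 + 0*(-3) = 7 + 0 = 7)
D(t(-8))*x = -73*7 = -511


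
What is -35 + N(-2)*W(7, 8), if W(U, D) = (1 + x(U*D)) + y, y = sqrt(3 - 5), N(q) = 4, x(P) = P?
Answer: 193 + 4*I*sqrt(2) ≈ 193.0 + 5.6569*I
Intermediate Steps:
y = I*sqrt(2) (y = sqrt(-2) = I*sqrt(2) ≈ 1.4142*I)
W(U, D) = 1 + I*sqrt(2) + D*U (W(U, D) = (1 + U*D) + I*sqrt(2) = (1 + D*U) + I*sqrt(2) = 1 + I*sqrt(2) + D*U)
-35 + N(-2)*W(7, 8) = -35 + 4*(1 + I*sqrt(2) + 8*7) = -35 + 4*(1 + I*sqrt(2) + 56) = -35 + 4*(57 + I*sqrt(2)) = -35 + (228 + 4*I*sqrt(2)) = 193 + 4*I*sqrt(2)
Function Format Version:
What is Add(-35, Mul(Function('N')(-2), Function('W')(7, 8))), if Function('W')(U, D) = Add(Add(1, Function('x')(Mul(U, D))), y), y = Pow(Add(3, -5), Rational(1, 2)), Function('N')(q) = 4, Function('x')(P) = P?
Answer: Add(193, Mul(4, I, Pow(2, Rational(1, 2)))) ≈ Add(193.00, Mul(5.6569, I))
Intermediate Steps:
y = Mul(I, Pow(2, Rational(1, 2))) (y = Pow(-2, Rational(1, 2)) = Mul(I, Pow(2, Rational(1, 2))) ≈ Mul(1.4142, I))
Function('W')(U, D) = Add(1, Mul(I, Pow(2, Rational(1, 2))), Mul(D, U)) (Function('W')(U, D) = Add(Add(1, Mul(U, D)), Mul(I, Pow(2, Rational(1, 2)))) = Add(Add(1, Mul(D, U)), Mul(I, Pow(2, Rational(1, 2)))) = Add(1, Mul(I, Pow(2, Rational(1, 2))), Mul(D, U)))
Add(-35, Mul(Function('N')(-2), Function('W')(7, 8))) = Add(-35, Mul(4, Add(1, Mul(I, Pow(2, Rational(1, 2))), Mul(8, 7)))) = Add(-35, Mul(4, Add(1, Mul(I, Pow(2, Rational(1, 2))), 56))) = Add(-35, Mul(4, Add(57, Mul(I, Pow(2, Rational(1, 2)))))) = Add(-35, Add(228, Mul(4, I, Pow(2, Rational(1, 2))))) = Add(193, Mul(4, I, Pow(2, Rational(1, 2))))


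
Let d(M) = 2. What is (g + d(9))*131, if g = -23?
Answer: -2751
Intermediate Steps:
(g + d(9))*131 = (-23 + 2)*131 = -21*131 = -2751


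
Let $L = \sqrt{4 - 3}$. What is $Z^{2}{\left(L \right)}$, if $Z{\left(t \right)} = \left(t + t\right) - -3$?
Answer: $25$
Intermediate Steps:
$L = 1$ ($L = \sqrt{1} = 1$)
$Z{\left(t \right)} = 3 + 2 t$ ($Z{\left(t \right)} = 2 t + 3 = 3 + 2 t$)
$Z^{2}{\left(L \right)} = \left(3 + 2 \cdot 1\right)^{2} = \left(3 + 2\right)^{2} = 5^{2} = 25$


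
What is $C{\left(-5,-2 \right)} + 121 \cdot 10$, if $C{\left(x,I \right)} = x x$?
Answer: $1235$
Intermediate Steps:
$C{\left(x,I \right)} = x^{2}$
$C{\left(-5,-2 \right)} + 121 \cdot 10 = \left(-5\right)^{2} + 121 \cdot 10 = 25 + 1210 = 1235$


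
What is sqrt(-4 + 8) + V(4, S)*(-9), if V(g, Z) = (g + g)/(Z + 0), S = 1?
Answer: -70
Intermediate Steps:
V(g, Z) = 2*g/Z (V(g, Z) = (2*g)/Z = 2*g/Z)
sqrt(-4 + 8) + V(4, S)*(-9) = sqrt(-4 + 8) + (2*4/1)*(-9) = sqrt(4) + (2*4*1)*(-9) = 2 + 8*(-9) = 2 - 72 = -70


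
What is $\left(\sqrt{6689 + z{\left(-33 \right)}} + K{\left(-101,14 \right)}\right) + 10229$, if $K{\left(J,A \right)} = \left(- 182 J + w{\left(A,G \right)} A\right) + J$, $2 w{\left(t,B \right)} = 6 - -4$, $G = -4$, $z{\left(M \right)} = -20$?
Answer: $28580 + 3 \sqrt{741} \approx 28662.0$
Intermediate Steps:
$w{\left(t,B \right)} = 5$ ($w{\left(t,B \right)} = \frac{6 - -4}{2} = \frac{6 + 4}{2} = \frac{1}{2} \cdot 10 = 5$)
$K{\left(J,A \right)} = - 181 J + 5 A$ ($K{\left(J,A \right)} = \left(- 182 J + 5 A\right) + J = - 181 J + 5 A$)
$\left(\sqrt{6689 + z{\left(-33 \right)}} + K{\left(-101,14 \right)}\right) + 10229 = \left(\sqrt{6689 - 20} + \left(\left(-181\right) \left(-101\right) + 5 \cdot 14\right)\right) + 10229 = \left(\sqrt{6669} + \left(18281 + 70\right)\right) + 10229 = \left(3 \sqrt{741} + 18351\right) + 10229 = \left(18351 + 3 \sqrt{741}\right) + 10229 = 28580 + 3 \sqrt{741}$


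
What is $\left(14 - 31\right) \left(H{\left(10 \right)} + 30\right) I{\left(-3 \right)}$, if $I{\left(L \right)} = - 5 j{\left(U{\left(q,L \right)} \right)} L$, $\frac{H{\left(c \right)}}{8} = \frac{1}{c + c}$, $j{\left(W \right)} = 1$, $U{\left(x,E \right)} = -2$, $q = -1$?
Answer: $-7752$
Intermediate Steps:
$H{\left(c \right)} = \frac{4}{c}$ ($H{\left(c \right)} = \frac{8}{c + c} = \frac{8}{2 c} = 8 \frac{1}{2 c} = \frac{4}{c}$)
$I{\left(L \right)} = - 5 L$ ($I{\left(L \right)} = \left(-5\right) 1 L = - 5 L$)
$\left(14 - 31\right) \left(H{\left(10 \right)} + 30\right) I{\left(-3 \right)} = \left(14 - 31\right) \left(\frac{4}{10} + 30\right) \left(\left(-5\right) \left(-3\right)\right) = - 17 \left(4 \cdot \frac{1}{10} + 30\right) 15 = - 17 \left(\frac{2}{5} + 30\right) 15 = \left(-17\right) \frac{152}{5} \cdot 15 = \left(- \frac{2584}{5}\right) 15 = -7752$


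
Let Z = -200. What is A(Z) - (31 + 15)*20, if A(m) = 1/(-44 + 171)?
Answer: -116839/127 ≈ -919.99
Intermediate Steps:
A(m) = 1/127
A(Z) - (31 + 15)*20 = 1/127 - (31 + 15)*20 = 1/127 - 46*20 = 1/127 - 1*920 = 1/127 - 920 = -116839/127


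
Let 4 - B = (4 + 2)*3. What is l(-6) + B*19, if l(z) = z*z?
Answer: -230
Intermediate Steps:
l(z) = z²
B = -14 (B = 4 - (4 + 2)*3 = 4 - 6*3 = 4 - 1*18 = 4 - 18 = -14)
l(-6) + B*19 = (-6)² - 14*19 = 36 - 266 = -230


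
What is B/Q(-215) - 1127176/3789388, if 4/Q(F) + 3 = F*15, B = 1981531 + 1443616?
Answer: -2618555807434057/947347 ≈ -2.7641e+9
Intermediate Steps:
B = 3425147
Q(F) = 4/(-3 + 15*F) (Q(F) = 4/(-3 + F*15) = 4/(-3 + 15*F))
B/Q(-215) - 1127176/3789388 = 3425147/((4/(3*(-1 + 5*(-215))))) - 1127176/3789388 = 3425147/((4/(3*(-1 - 1075)))) - 1127176*1/3789388 = 3425147/(((4/3)/(-1076))) - 281794/947347 = 3425147/(((4/3)*(-1/1076))) - 281794/947347 = 3425147/(-1/807) - 281794/947347 = 3425147*(-807) - 281794/947347 = -2764093629 - 281794/947347 = -2618555807434057/947347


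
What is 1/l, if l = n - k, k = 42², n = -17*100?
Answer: -1/3464 ≈ -0.00028868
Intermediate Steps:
n = -1700
k = 1764
l = -3464 (l = -1700 - 1*1764 = -1700 - 1764 = -3464)
1/l = 1/(-3464) = -1/3464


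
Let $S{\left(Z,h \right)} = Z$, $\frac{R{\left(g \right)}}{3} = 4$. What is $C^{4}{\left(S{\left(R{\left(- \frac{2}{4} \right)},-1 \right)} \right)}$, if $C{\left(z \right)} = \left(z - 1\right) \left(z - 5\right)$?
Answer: $35153041$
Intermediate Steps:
$R{\left(g \right)} = 12$ ($R{\left(g \right)} = 3 \cdot 4 = 12$)
$C{\left(z \right)} = \left(-1 + z\right) \left(-5 + z\right)$
$C^{4}{\left(S{\left(R{\left(- \frac{2}{4} \right)},-1 \right)} \right)} = \left(5 + 12^{2} - 72\right)^{4} = \left(5 + 144 - 72\right)^{4} = 77^{4} = 35153041$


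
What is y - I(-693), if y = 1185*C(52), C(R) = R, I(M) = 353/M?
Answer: 42703013/693 ≈ 61621.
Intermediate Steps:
y = 61620 (y = 1185*52 = 61620)
y - I(-693) = 61620 - 353/(-693) = 61620 - 353*(-1)/693 = 61620 - 1*(-353/693) = 61620 + 353/693 = 42703013/693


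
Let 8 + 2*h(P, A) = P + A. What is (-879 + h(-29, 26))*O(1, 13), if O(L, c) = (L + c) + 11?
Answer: -44225/2 ≈ -22113.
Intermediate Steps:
O(L, c) = 11 + L + c
h(P, A) = -4 + A/2 + P/2 (h(P, A) = -4 + (P + A)/2 = -4 + (A + P)/2 = -4 + (A/2 + P/2) = -4 + A/2 + P/2)
(-879 + h(-29, 26))*O(1, 13) = (-879 + (-4 + (½)*26 + (½)*(-29)))*(11 + 1 + 13) = (-879 + (-4 + 13 - 29/2))*25 = (-879 - 11/2)*25 = -1769/2*25 = -44225/2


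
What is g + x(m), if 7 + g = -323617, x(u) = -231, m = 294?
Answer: -323855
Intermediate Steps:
g = -323624 (g = -7 - 323617 = -323624)
g + x(m) = -323624 - 231 = -323855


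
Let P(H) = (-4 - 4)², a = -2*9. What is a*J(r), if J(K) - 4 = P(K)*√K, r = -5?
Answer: -72 - 1152*I*√5 ≈ -72.0 - 2575.9*I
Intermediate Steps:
a = -18
P(H) = 64 (P(H) = (-8)² = 64)
J(K) = 4 + 64*√K
a*J(r) = -18*(4 + 64*√(-5)) = -18*(4 + 64*(I*√5)) = -18*(4 + 64*I*√5) = -72 - 1152*I*√5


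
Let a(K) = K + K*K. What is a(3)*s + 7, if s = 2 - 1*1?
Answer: 19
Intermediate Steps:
s = 1 (s = 2 - 1 = 1)
a(K) = K + K**2
a(3)*s + 7 = (3*(1 + 3))*1 + 7 = (3*4)*1 + 7 = 12*1 + 7 = 12 + 7 = 19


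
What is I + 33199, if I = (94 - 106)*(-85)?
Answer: 34219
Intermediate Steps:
I = 1020 (I = -12*(-85) = 1020)
I + 33199 = 1020 + 33199 = 34219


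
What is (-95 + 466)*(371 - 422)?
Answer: -18921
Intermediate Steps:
(-95 + 466)*(371 - 422) = 371*(-51) = -18921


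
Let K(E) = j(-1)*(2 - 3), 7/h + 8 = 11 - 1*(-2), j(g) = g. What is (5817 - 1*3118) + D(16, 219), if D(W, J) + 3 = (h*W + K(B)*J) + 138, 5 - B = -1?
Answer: 15377/5 ≈ 3075.4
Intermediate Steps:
B = 6 (B = 5 - 1*(-1) = 5 + 1 = 6)
h = 7/5 (h = 7/(-8 + (11 - 1*(-2))) = 7/(-8 + (11 + 2)) = 7/(-8 + 13) = 7/5 ≈ 1.4000)
K(E) = 1 (K(E) = -(2 - 3) = -1*(-1) = 1)
D(W, J) = 135 + J + 7*W/5 (D(W, J) = -3 + ((7*W/5 + 1*J) + 138) = -3 + ((7*W/5 + J) + 138) = -3 + ((J + 7*W/5) + 138) = -3 + (138 + J + 7*W/5) = 135 + J + 7*W/5)
(5817 - 1*3118) + D(16, 219) = (5817 - 1*3118) + (135 + 219 + (7/5)*16) = (5817 - 3118) + (135 + 219 + 112/5) = 2699 + 1882/5 = 15377/5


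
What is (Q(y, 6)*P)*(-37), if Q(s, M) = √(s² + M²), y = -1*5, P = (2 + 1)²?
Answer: -333*√61 ≈ -2600.8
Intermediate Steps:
P = 9 (P = 3² = 9)
y = -5
Q(s, M) = √(M² + s²)
(Q(y, 6)*P)*(-37) = (√(6² + (-5)²)*9)*(-37) = (√(36 + 25)*9)*(-37) = (√61*9)*(-37) = (9*√61)*(-37) = -333*√61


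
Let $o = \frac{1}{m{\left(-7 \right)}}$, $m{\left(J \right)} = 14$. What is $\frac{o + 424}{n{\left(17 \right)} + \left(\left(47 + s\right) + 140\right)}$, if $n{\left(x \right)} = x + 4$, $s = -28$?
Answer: $\frac{1979}{840} \approx 2.356$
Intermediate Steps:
$n{\left(x \right)} = 4 + x$
$o = \frac{1}{14} \approx 0.071429$
$\frac{o + 424}{n{\left(17 \right)} + \left(\left(47 + s\right) + 140\right)} = \frac{\frac{1}{14} + 424}{\left(4 + 17\right) + \left(\left(47 - 28\right) + 140\right)} = \frac{5937}{14 \left(21 + \left(19 + 140\right)\right)} = \frac{5937}{14 \left(21 + 159\right)} = \frac{5937}{14 \cdot 180} = \frac{5937}{14} \cdot \frac{1}{180} = \frac{1979}{840}$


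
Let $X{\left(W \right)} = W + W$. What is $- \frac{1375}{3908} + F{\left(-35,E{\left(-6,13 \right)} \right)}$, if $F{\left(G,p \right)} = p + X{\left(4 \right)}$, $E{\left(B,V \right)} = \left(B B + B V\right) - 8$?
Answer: $- \frac{165511}{3908} \approx -42.352$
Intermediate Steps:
$X{\left(W \right)} = 2 W$
$E{\left(B,V \right)} = -8 + B^{2} + B V$ ($E{\left(B,V \right)} = \left(B^{2} + B V\right) - 8 = -8 + B^{2} + B V$)
$F{\left(G,p \right)} = 8 + p$ ($F{\left(G,p \right)} = p + 2 \cdot 4 = p + 8 = 8 + p$)
$- \frac{1375}{3908} + F{\left(-35,E{\left(-6,13 \right)} \right)} = - \frac{1375}{3908} + \left(8 - \left(86 - 36\right)\right) = \left(-1375\right) \frac{1}{3908} + \left(8 - 50\right) = - \frac{1375}{3908} + \left(8 - 50\right) = - \frac{1375}{3908} - 42 = - \frac{165511}{3908}$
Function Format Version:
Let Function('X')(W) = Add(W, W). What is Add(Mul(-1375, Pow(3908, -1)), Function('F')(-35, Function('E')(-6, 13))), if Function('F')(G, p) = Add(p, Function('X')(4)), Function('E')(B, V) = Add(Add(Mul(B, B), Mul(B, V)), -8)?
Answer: Rational(-165511, 3908) ≈ -42.352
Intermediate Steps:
Function('X')(W) = Mul(2, W)
Function('E')(B, V) = Add(-8, Pow(B, 2), Mul(B, V)) (Function('E')(B, V) = Add(Add(Pow(B, 2), Mul(B, V)), -8) = Add(-8, Pow(B, 2), Mul(B, V)))
Function('F')(G, p) = Add(8, p) (Function('F')(G, p) = Add(p, Mul(2, 4)) = Add(p, 8) = Add(8, p))
Add(Mul(-1375, Pow(3908, -1)), Function('F')(-35, Function('E')(-6, 13))) = Add(Mul(-1375, Pow(3908, -1)), Add(8, Add(-8, Pow(-6, 2), Mul(-6, 13)))) = Add(Mul(-1375, Rational(1, 3908)), Add(8, Add(-8, 36, -78))) = Add(Rational(-1375, 3908), Add(8, -50)) = Add(Rational(-1375, 3908), -42) = Rational(-165511, 3908)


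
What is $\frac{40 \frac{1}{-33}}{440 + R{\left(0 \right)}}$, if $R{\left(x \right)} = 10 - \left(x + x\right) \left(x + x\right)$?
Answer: $- \frac{4}{1485} \approx -0.0026936$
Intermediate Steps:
$R{\left(x \right)} = 10 - 4 x^{2}$ ($R{\left(x \right)} = 10 - 2 x 2 x = 10 - 4 x^{2}$)
$\frac{40 \frac{1}{-33}}{440 + R{\left(0 \right)}} = \frac{40 \frac{1}{-33}}{440 + \left(10 - 4 \cdot 0^{2}\right)} = \frac{40 \left(- \frac{1}{33}\right)}{440 + \left(10 - 0\right)} = \frac{1}{440 + \left(10 + 0\right)} \left(- \frac{40}{33}\right) = \frac{1}{440 + 10} \left(- \frac{40}{33}\right) = \frac{1}{450} \left(- \frac{40}{33}\right) = - \frac{4}{1485}$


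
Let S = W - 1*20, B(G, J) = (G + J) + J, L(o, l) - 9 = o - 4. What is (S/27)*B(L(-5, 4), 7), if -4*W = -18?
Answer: -217/27 ≈ -8.0370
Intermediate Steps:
W = 9/2 (W = -¼*(-18) = 9/2 ≈ 4.5000)
L(o, l) = 5 + o (L(o, l) = 9 + (o - 4) = 9 + (-4 + o) = 5 + o)
B(G, J) = G + 2*J
S = -31/2 (S = 9/2 - 1*20 = 9/2 - 20 = -31/2 ≈ -15.500)
(S/27)*B(L(-5, 4), 7) = (-31/2/27)*((5 - 5) + 2*7) = (-31/2*1/27)*(0 + 14) = -31/54*14 = -217/27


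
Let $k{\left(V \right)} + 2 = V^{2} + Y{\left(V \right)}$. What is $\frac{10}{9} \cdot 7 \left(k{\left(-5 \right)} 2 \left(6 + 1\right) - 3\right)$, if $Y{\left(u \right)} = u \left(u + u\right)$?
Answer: $\frac{71330}{9} \approx 7925.6$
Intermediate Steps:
$Y{\left(u \right)} = 2 u^{2}$ ($Y{\left(u \right)} = u 2 u = 2 u^{2}$)
$k{\left(V \right)} = -2 + 3 V^{2}$ ($k{\left(V \right)} = -2 + \left(V^{2} + 2 V^{2}\right) = -2 + 3 V^{2}$)
$\frac{10}{9} \cdot 7 \left(k{\left(-5 \right)} 2 \left(6 + 1\right) - 3\right) = \frac{10}{9} \cdot 7 \left(\left(-2 + 3 \left(-5\right)^{2}\right) 2 \left(6 + 1\right) - 3\right) = 10 \cdot \frac{1}{9} \cdot 7 \left(\left(-2 + 3 \cdot 25\right) 2 \cdot 7 - 3\right) = \frac{10}{9} \cdot 7 \left(\left(-2 + 75\right) 14 - 3\right) = \frac{70 \left(73 \cdot 14 - 3\right)}{9} = \frac{70 \left(1022 - 3\right)}{9} = \frac{70}{9} \cdot 1019 = \frac{71330}{9}$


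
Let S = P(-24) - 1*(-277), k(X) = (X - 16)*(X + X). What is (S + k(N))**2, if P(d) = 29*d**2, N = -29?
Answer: 383807281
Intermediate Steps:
k(X) = 2*X*(-16 + X) (k(X) = (-16 + X)*(2*X) = 2*X*(-16 + X))
S = 16981 (S = 29*(-24)**2 - 1*(-277) = 29*576 + 277 = 16704 + 277 = 16981)
(S + k(N))**2 = (16981 + 2*(-29)*(-16 - 29))**2 = (16981 + 2*(-29)*(-45))**2 = (16981 + 2610)**2 = 19591**2 = 383807281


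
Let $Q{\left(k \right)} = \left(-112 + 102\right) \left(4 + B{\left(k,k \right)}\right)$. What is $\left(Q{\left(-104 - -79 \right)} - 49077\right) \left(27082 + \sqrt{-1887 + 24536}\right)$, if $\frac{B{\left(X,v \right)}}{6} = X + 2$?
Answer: $-1292813434 - 47737 \sqrt{22649} \approx -1.3 \cdot 10^{9}$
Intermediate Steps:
$B{\left(X,v \right)} = 12 + 6 X$ ($B{\left(X,v \right)} = 6 \left(X + 2\right) = 6 \left(2 + X\right) = 12 + 6 X$)
$Q{\left(k \right)} = -160 - 60 k$ ($Q{\left(k \right)} = \left(-112 + 102\right) \left(4 + \left(12 + 6 k\right)\right) = - 10 \left(16 + 6 k\right) = -160 - 60 k$)
$\left(Q{\left(-104 - -79 \right)} - 49077\right) \left(27082 + \sqrt{-1887 + 24536}\right) = \left(\left(-160 - 60 \left(-104 - -79\right)\right) - 49077\right) \left(27082 + \sqrt{-1887 + 24536}\right) = \left(\left(-160 - 60 \left(-104 + 79\right)\right) - 49077\right) \left(27082 + \sqrt{22649}\right) = \left(\left(-160 - -1500\right) - 49077\right) \left(27082 + \sqrt{22649}\right) = \left(\left(-160 + 1500\right) - 49077\right) \left(27082 + \sqrt{22649}\right) = \left(1340 - 49077\right) \left(27082 + \sqrt{22649}\right) = - 47737 \left(27082 + \sqrt{22649}\right) = -1292813434 - 47737 \sqrt{22649}$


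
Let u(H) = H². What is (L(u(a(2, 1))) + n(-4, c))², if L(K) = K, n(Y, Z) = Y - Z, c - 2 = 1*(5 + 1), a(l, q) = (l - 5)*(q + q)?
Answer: 576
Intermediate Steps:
a(l, q) = 2*q*(-5 + l) (a(l, q) = (-5 + l)*(2*q) = 2*q*(-5 + l))
c = 8 (c = 2 + 1*(5 + 1) = 2 + 1*6 = 2 + 6 = 8)
(L(u(a(2, 1))) + n(-4, c))² = ((2*1*(-5 + 2))² + (-4 - 1*8))² = ((2*1*(-3))² + (-4 - 8))² = ((-6)² - 12)² = (36 - 12)² = 24² = 576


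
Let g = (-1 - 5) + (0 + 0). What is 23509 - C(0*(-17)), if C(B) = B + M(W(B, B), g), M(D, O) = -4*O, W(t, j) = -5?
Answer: 23485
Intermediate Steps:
g = -6 (g = -6 + 0 = -6)
C(B) = 24 + B (C(B) = B - 4*(-6) = B + 24 = 24 + B)
23509 - C(0*(-17)) = 23509 - (24 + 0*(-17)) = 23509 - (24 + 0) = 23509 - 1*24 = 23509 - 24 = 23485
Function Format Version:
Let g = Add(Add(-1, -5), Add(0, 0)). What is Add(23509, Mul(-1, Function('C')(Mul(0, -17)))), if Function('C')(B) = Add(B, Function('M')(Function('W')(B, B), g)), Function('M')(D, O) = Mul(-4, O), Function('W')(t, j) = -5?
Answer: 23485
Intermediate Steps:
g = -6 (g = Add(-6, 0) = -6)
Function('C')(B) = Add(24, B) (Function('C')(B) = Add(B, Mul(-4, -6)) = Add(B, 24) = Add(24, B))
Add(23509, Mul(-1, Function('C')(Mul(0, -17)))) = Add(23509, Mul(-1, Add(24, Mul(0, -17)))) = Add(23509, Mul(-1, Add(24, 0))) = Add(23509, Mul(-1, 24)) = Add(23509, -24) = 23485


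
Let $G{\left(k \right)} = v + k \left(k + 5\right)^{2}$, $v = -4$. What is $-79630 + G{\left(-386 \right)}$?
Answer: $-56111780$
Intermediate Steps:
$G{\left(k \right)} = -4 + k \left(5 + k\right)^{2}$ ($G{\left(k \right)} = -4 + k \left(k + 5\right)^{2} = -4 + k \left(5 + k\right)^{2}$)
$-79630 + G{\left(-386 \right)} = -79630 - \left(4 + 386 \left(5 - 386\right)^{2}\right) = -79630 - \left(4 + 386 \left(-381\right)^{2}\right) = -79630 - 56032150 = -56111780$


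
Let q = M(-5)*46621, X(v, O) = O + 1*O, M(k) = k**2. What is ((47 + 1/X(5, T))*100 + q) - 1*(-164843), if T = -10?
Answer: 1335063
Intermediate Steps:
X(v, O) = 2*O (X(v, O) = O + O = 2*O)
q = 1165525 (q = (-5)**2*46621 = 25*46621 = 1165525)
((47 + 1/X(5, T))*100 + q) - 1*(-164843) = ((47 + 1/(2*(-10)))*100 + 1165525) - 1*(-164843) = ((47 + 1/(-20))*100 + 1165525) + 164843 = ((47 - 1/20)*100 + 1165525) + 164843 = ((939/20)*100 + 1165525) + 164843 = (4695 + 1165525) + 164843 = 1170220 + 164843 = 1335063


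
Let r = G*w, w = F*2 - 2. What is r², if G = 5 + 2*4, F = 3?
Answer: 2704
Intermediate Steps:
w = 4 (w = 3*2 - 2 = 6 - 2 = 4)
G = 13 (G = 5 + 8 = 13)
r = 52 (r = 13*4 = 52)
r² = 52² = 2704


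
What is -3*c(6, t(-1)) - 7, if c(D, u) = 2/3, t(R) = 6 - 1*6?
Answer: -9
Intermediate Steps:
t(R) = 0 (t(R) = 6 - 6 = 0)
c(D, u) = 2/3 (c(D, u) = 2*(1/3) = 2/3)
-3*c(6, t(-1)) - 7 = -3*2/3 - 7 = -2 - 7 = -9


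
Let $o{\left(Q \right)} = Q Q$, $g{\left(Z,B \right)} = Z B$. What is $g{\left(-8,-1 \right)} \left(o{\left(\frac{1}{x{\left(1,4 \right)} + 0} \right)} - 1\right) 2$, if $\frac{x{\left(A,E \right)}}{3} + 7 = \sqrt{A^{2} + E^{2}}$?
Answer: $- \frac{1525}{96} + \frac{7 \sqrt{17}}{288} \approx -15.785$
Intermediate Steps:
$x{\left(A,E \right)} = -21 + 3 \sqrt{A^{2} + E^{2}}$
$g{\left(Z,B \right)} = B Z$
$o{\left(Q \right)} = Q^{2}$
$g{\left(-8,-1 \right)} \left(o{\left(\frac{1}{x{\left(1,4 \right)} + 0} \right)} - 1\right) 2 = \left(-1\right) \left(-8\right) \left(\left(\frac{1}{\left(-21 + 3 \sqrt{1^{2} + 4^{2}}\right) + 0}\right)^{2} - 1\right) 2 = 8 \left(\left(\frac{1}{\left(-21 + 3 \sqrt{1 + 16}\right) + 0}\right)^{2} - 1\right) 2 = 8 \left(\left(\frac{1}{\left(-21 + 3 \sqrt{17}\right) + 0}\right)^{2} - 1\right) 2 = 8 \left(\left(\frac{1}{-21 + 3 \sqrt{17}}\right)^{2} - 1\right) 2 = 8 \left(\frac{1}{\left(-21 + 3 \sqrt{17}\right)^{2}} - 1\right) 2 = 8 \left(-1 + \frac{1}{\left(-21 + 3 \sqrt{17}\right)^{2}}\right) 2 = 8 \left(-2 + \frac{2}{\left(-21 + 3 \sqrt{17}\right)^{2}}\right) = -16 + \frac{16}{\left(-21 + 3 \sqrt{17}\right)^{2}}$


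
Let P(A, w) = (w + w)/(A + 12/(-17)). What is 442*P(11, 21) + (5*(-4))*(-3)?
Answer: 46584/25 ≈ 1863.4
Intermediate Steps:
P(A, w) = 2*w/(-12/17 + A) (P(A, w) = (2*w)/(A + 12*(-1/17)) = (2*w)/(A - 12/17) = (2*w)/(-12/17 + A) = 2*w/(-12/17 + A))
442*P(11, 21) + (5*(-4))*(-3) = 442*(34*21/(-12 + 17*11)) + (5*(-4))*(-3) = 442*(34*21/(-12 + 187)) - 20*(-3) = 442*(34*21/175) + 60 = 442*(34*21*(1/175)) + 60 = 442*(102/25) + 60 = 45084/25 + 60 = 46584/25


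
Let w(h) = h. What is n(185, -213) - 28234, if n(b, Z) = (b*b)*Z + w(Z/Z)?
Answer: -7318158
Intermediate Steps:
n(b, Z) = 1 + Z*b² (n(b, Z) = (b*b)*Z + Z/Z = b²*Z + 1 = Z*b² + 1 = 1 + Z*b²)
n(185, -213) - 28234 = (1 - 213*185²) - 28234 = (1 - 213*34225) - 28234 = (1 - 7289925) - 28234 = -7289924 - 28234 = -7318158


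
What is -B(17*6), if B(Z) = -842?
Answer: 842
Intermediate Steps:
-B(17*6) = -1*(-842) = 842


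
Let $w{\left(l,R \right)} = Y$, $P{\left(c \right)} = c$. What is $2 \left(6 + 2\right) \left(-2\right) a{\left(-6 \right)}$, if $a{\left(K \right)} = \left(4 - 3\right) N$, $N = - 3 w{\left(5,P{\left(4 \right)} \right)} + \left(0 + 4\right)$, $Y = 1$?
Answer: $-32$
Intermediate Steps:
$w{\left(l,R \right)} = 1$
$N = 1$ ($N = \left(-3\right) 1 + \left(0 + 4\right) = -3 + 4 = 1$)
$a{\left(K \right)} = 1$ ($a{\left(K \right)} = \left(4 - 3\right) 1 = 1 \cdot 1 = 1$)
$2 \left(6 + 2\right) \left(-2\right) a{\left(-6 \right)} = 2 \left(6 + 2\right) \left(-2\right) 1 = 2 \cdot 8 \left(-2\right) 1 = 16 \left(-2\right) 1 = \left(-32\right) 1 = -32$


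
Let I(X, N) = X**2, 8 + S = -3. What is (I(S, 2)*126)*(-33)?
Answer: -503118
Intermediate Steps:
S = -11 (S = -8 - 3 = -11)
(I(S, 2)*126)*(-33) = ((-11)**2*126)*(-33) = (121*126)*(-33) = 15246*(-33) = -503118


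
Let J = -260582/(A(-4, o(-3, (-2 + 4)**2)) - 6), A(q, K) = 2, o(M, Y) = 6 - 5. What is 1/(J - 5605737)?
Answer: -2/11081183 ≈ -1.8049e-7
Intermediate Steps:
o(M, Y) = 1
J = 130291/2 (J = -260582/(2 - 6) = -260582/(-4) = -260582*(-1/4) = 130291/2 ≈ 65146.)
1/(J - 5605737) = 1/(130291/2 - 5605737) = 1/(-11081183/2) = -2/11081183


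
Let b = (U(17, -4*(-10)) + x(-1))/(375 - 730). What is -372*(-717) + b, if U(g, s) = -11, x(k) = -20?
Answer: 94687051/355 ≈ 2.6672e+5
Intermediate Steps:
b = 31/355 (b = (-11 - 20)/(375 - 730) = -31/(-355) = -31*(-1/355) = 31/355 ≈ 0.087324)
-372*(-717) + b = -372*(-717) + 31/355 = 266724 + 31/355 = 94687051/355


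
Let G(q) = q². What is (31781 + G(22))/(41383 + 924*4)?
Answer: 32265/45079 ≈ 0.71574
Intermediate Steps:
(31781 + G(22))/(41383 + 924*4) = (31781 + 22²)/(41383 + 924*4) = (31781 + 484)/(41383 + 3696) = 32265/45079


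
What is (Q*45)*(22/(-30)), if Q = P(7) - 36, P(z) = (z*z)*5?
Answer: -6897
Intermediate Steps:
P(z) = 5*z**2 (P(z) = z**2*5 = 5*z**2)
Q = 209 (Q = 5*7**2 - 36 = 5*49 - 36 = 245 - 36 = 209)
(Q*45)*(22/(-30)) = (209*45)*(22/(-30)) = 9405*(22*(-1/30)) = 9405*(-11/15) = -6897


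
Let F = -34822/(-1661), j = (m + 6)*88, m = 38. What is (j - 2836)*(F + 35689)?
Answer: 61449564036/1661 ≈ 3.6996e+7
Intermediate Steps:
j = 3872 (j = (38 + 6)*88 = 44*88 = 3872)
F = 34822/1661 (F = -34822*(-1/1661) = 34822/1661 ≈ 20.964)
(j - 2836)*(F + 35689) = (3872 - 2836)*(34822/1661 + 35689) = 1036*(59314251/1661) = 61449564036/1661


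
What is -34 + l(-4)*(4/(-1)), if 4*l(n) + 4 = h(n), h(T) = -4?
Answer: -26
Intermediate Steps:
l(n) = -2 (l(n) = -1 + (¼)*(-4) = -1 - 1 = -2)
-34 + l(-4)*(4/(-1)) = -34 - 8/(-1) = -34 - 8*(-1) = -34 - 2*(-4) = -34 + 8 = -26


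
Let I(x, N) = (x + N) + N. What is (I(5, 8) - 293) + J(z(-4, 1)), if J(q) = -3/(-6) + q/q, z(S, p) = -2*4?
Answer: -541/2 ≈ -270.50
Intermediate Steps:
z(S, p) = -8
J(q) = 3/2 (J(q) = -3*(-⅙) + 1 = ½ + 1 = 3/2)
I(x, N) = x + 2*N (I(x, N) = (N + x) + N = x + 2*N)
(I(5, 8) - 293) + J(z(-4, 1)) = ((5 + 2*8) - 293) + 3/2 = ((5 + 16) - 293) + 3/2 = (21 - 293) + 3/2 = -272 + 3/2 = -541/2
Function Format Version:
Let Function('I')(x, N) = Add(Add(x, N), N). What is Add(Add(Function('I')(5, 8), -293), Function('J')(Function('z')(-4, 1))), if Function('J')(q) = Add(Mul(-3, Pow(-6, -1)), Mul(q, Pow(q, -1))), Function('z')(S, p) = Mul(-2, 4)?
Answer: Rational(-541, 2) ≈ -270.50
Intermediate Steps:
Function('z')(S, p) = -8
Function('J')(q) = Rational(3, 2) (Function('J')(q) = Add(Mul(-3, Rational(-1, 6)), 1) = Add(Rational(1, 2), 1) = Rational(3, 2))
Function('I')(x, N) = Add(x, Mul(2, N)) (Function('I')(x, N) = Add(Add(N, x), N) = Add(x, Mul(2, N)))
Add(Add(Function('I')(5, 8), -293), Function('J')(Function('z')(-4, 1))) = Add(Add(Add(5, Mul(2, 8)), -293), Rational(3, 2)) = Add(Add(Add(5, 16), -293), Rational(3, 2)) = Add(Add(21, -293), Rational(3, 2)) = Add(-272, Rational(3, 2)) = Rational(-541, 2)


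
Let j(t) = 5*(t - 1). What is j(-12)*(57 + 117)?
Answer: -11310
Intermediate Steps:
j(t) = -5 + 5*t (j(t) = 5*(-1 + t) = -5 + 5*t)
j(-12)*(57 + 117) = (-5 + 5*(-12))*(57 + 117) = (-5 - 60)*174 = -65*174 = -11310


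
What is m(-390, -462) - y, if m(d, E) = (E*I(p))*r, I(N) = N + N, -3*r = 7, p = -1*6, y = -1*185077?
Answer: 172141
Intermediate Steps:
y = -185077
p = -6
r = -7/3 (r = -⅓*7 = -7/3 ≈ -2.3333)
I(N) = 2*N
m(d, E) = 28*E (m(d, E) = (E*(2*(-6)))*(-7/3) = (E*(-12))*(-7/3) = -12*E*(-7/3) = 28*E)
m(-390, -462) - y = 28*(-462) - 1*(-185077) = -12936 + 185077 = 172141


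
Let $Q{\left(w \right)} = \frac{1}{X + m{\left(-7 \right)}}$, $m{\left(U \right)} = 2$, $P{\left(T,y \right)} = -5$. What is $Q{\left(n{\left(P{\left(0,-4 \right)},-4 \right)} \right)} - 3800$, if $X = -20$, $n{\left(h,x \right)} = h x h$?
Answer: $- \frac{68401}{18} \approx -3800.1$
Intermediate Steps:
$n{\left(h,x \right)} = x h^{2}$
$Q{\left(w \right)} = - \frac{1}{18}$ ($Q{\left(w \right)} = \frac{1}{-20 + 2} = \frac{1}{-18} = - \frac{1}{18}$)
$Q{\left(n{\left(P{\left(0,-4 \right)},-4 \right)} \right)} - 3800 = - \frac{1}{18} - 3800 = - \frac{68401}{18}$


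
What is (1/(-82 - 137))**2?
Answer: 1/47961 ≈ 2.0850e-5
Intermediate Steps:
(1/(-82 - 137))**2 = (1/(-219))**2 = (-1/219)**2 = 1/47961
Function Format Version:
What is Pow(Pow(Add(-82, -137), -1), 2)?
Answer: Rational(1, 47961) ≈ 2.0850e-5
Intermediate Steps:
Pow(Pow(Add(-82, -137), -1), 2) = Pow(Pow(-219, -1), 2) = Pow(Rational(-1, 219), 2) = Rational(1, 47961)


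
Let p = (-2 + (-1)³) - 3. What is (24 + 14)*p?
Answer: -228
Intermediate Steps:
p = -6 (p = (-2 - 1) - 3 = -3 - 3 = -6)
(24 + 14)*p = (24 + 14)*(-6) = 38*(-6) = -228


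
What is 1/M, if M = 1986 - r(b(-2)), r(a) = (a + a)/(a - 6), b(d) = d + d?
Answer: 5/9926 ≈ 0.00050373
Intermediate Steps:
b(d) = 2*d
r(a) = 2*a/(-6 + a) (r(a) = (2*a)/(-6 + a) = 2*a/(-6 + a))
M = 9926/5 (M = 1986 - 2*2*(-2)/(-6 + 2*(-2)) = 1986 - 2*(-4)/(-6 - 4) = 1986 - 2*(-4)/(-10) = 1986 - 2*(-4)*(-1)/10 = 1986 - 1*4/5 = 1986 - 4/5 = 9926/5 ≈ 1985.2)
1/M = 1/(9926/5) = 5/9926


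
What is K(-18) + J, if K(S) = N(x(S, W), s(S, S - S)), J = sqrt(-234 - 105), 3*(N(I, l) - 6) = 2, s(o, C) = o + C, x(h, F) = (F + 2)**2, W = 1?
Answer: 20/3 + I*sqrt(339) ≈ 6.6667 + 18.412*I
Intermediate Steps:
x(h, F) = (2 + F)**2
s(o, C) = C + o
N(I, l) = 20/3 (N(I, l) = 6 + (1/3)*2 = 6 + 2/3 = 20/3)
J = I*sqrt(339) (J = sqrt(-339) = I*sqrt(339) ≈ 18.412*I)
K(S) = 20/3
K(-18) + J = 20/3 + I*sqrt(339)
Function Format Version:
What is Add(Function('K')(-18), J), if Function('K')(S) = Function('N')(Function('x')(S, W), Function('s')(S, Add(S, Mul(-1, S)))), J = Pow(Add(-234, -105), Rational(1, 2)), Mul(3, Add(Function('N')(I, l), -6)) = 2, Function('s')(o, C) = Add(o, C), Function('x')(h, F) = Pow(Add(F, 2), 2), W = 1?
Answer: Add(Rational(20, 3), Mul(I, Pow(339, Rational(1, 2)))) ≈ Add(6.6667, Mul(18.412, I))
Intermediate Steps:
Function('x')(h, F) = Pow(Add(2, F), 2)
Function('s')(o, C) = Add(C, o)
Function('N')(I, l) = Rational(20, 3) (Function('N')(I, l) = Add(6, Mul(Rational(1, 3), 2)) = Add(6, Rational(2, 3)) = Rational(20, 3))
J = Mul(I, Pow(339, Rational(1, 2))) (J = Pow(-339, Rational(1, 2)) = Mul(I, Pow(339, Rational(1, 2))) ≈ Mul(18.412, I))
Function('K')(S) = Rational(20, 3)
Add(Function('K')(-18), J) = Add(Rational(20, 3), Mul(I, Pow(339, Rational(1, 2))))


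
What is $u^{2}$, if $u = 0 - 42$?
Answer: $1764$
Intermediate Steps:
$u = -42$
$u^{2} = \left(-42\right)^{2} = 1764$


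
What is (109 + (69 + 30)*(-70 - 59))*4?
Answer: -50648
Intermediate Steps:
(109 + (69 + 30)*(-70 - 59))*4 = (109 + 99*(-129))*4 = (109 - 12771)*4 = -12662*4 = -50648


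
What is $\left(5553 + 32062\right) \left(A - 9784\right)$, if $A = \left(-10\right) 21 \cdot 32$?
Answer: $-620797960$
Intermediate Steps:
$A = -6720$ ($A = \left(-210\right) 32 = -6720$)
$\left(5553 + 32062\right) \left(A - 9784\right) = \left(5553 + 32062\right) \left(-6720 - 9784\right) = 37615 \left(-16504\right) = -620797960$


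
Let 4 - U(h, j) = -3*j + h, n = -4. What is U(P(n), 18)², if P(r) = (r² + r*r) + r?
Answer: 900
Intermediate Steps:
P(r) = r + 2*r² (P(r) = (r² + r²) + r = 2*r² + r = r + 2*r²)
U(h, j) = 4 - h + 3*j (U(h, j) = 4 - (-3*j + h) = 4 - (h - 3*j) = 4 + (-h + 3*j) = 4 - h + 3*j)
U(P(n), 18)² = (4 - (-4)*(1 + 2*(-4)) + 3*18)² = (4 - (-4)*(1 - 8) + 54)² = (4 - (-4)*(-7) + 54)² = (4 - 1*28 + 54)² = (4 - 28 + 54)² = 30² = 900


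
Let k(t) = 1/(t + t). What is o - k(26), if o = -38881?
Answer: -2021813/52 ≈ -38881.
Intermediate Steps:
k(t) = 1/(2*t)
o - k(26) = -38881 - 1/(2*26) = -38881 - 1*1/52 = -38881 - 1/52 = -2021813/52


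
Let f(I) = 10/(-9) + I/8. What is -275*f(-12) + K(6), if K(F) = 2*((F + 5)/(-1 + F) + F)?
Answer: 66101/90 ≈ 734.46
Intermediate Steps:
f(I) = -10/9 + I/8 (f(I) = 10*(-⅑) + I*(⅛) = -10/9 + I/8)
K(F) = 2*F + 2*(5 + F)/(-1 + F) (K(F) = 2*((5 + F)/(-1 + F) + F) = 2*(F + (5 + F)/(-1 + F)) = 2*F + 2*(5 + F)/(-1 + F))
-275*f(-12) + K(6) = -275*(-10/9 + (⅛)*(-12)) + 2*(5 + 6²)/(-1 + 6) = -275*(-10/9 - 3/2) + 2*(5 + 36)/5 = -275*(-47/18) + 2*(⅕)*41 = 12925/18 + 82/5 = 66101/90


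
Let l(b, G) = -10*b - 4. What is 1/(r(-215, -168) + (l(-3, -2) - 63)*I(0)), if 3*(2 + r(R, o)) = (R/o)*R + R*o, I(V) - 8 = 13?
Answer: 504/5629319 ≈ 8.9531e-5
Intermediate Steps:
I(V) = 21 (I(V) = 8 + 13 = 21)
l(b, G) = -4 - 10*b
r(R, o) = -2 + R*o/3 + R²/(3*o) (r(R, o) = -2 + ((R/o)*R + R*o)/3 = -2 + (R²/o + R*o)/3 = -2 + (R*o + R²/o)/3 = -2 + (R*o/3 + R²/(3*o)) = -2 + R*o/3 + R²/(3*o))
1/(r(-215, -168) + (l(-3, -2) - 63)*I(0)) = 1/((⅓)*((-215)² - 168*(-6 - 215*(-168)))/(-168) + ((-4 - 10*(-3)) - 63)*21) = 1/((⅓)*(-1/168)*(46225 - 168*(-6 + 36120)) + ((-4 + 30) - 63)*21) = 1/((⅓)*(-1/168)*(46225 - 168*36114) + (26 - 63)*21) = 1/((⅓)*(-1/168)*(46225 - 6067152) - 37*21) = 1/((⅓)*(-1/168)*(-6020927) - 777) = 1/(6020927/504 - 777) = 1/(5629319/504) = 504/5629319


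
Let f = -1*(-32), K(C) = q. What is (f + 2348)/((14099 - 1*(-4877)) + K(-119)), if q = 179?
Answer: 476/3831 ≈ 0.12425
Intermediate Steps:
K(C) = 179
f = 32
(f + 2348)/((14099 - 1*(-4877)) + K(-119)) = (32 + 2348)/((14099 - 1*(-4877)) + 179) = 2380/((14099 + 4877) + 179) = 2380/(18976 + 179) = 2380/19155 = 2380*(1/19155) = 476/3831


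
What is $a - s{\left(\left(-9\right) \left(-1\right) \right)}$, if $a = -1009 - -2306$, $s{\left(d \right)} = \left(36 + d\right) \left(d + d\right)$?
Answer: $487$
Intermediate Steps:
$s{\left(d \right)} = 2 d \left(36 + d\right)$ ($s{\left(d \right)} = \left(36 + d\right) 2 d = 2 d \left(36 + d\right)$)
$a = 1297$ ($a = -1009 + 2306 = 1297$)
$a - s{\left(\left(-9\right) \left(-1\right) \right)} = 1297 - 2 \left(\left(-9\right) \left(-1\right)\right) \left(36 - -9\right) = 1297 - 2 \cdot 9 \left(36 + 9\right) = 1297 - 2 \cdot 9 \cdot 45 = 1297 - 810 = 487$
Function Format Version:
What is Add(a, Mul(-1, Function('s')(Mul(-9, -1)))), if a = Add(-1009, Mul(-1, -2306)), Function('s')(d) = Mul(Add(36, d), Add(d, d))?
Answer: 487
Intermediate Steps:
Function('s')(d) = Mul(2, d, Add(36, d)) (Function('s')(d) = Mul(Add(36, d), Mul(2, d)) = Mul(2, d, Add(36, d)))
a = 1297 (a = Add(-1009, 2306) = 1297)
Add(a, Mul(-1, Function('s')(Mul(-9, -1)))) = Add(1297, Mul(-1, Mul(2, Mul(-9, -1), Add(36, Mul(-9, -1))))) = Add(1297, Mul(-1, Mul(2, 9, Add(36, 9)))) = Add(1297, Mul(-1, Mul(2, 9, 45))) = Add(1297, Mul(-1, 810)) = Add(1297, -810) = 487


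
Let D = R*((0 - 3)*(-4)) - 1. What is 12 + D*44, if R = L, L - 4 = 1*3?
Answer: 3664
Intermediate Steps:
L = 7 (L = 4 + 1*3 = 4 + 3 = 7)
R = 7
D = 83 (D = 7*((0 - 3)*(-4)) - 1 = 7*(-3*(-4)) - 1 = 7*12 - 1 = 84 - 1 = 83)
12 + D*44 = 12 + 83*44 = 12 + 3652 = 3664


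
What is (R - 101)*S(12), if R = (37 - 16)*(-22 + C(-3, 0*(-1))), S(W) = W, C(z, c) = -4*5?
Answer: -11796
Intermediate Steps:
C(z, c) = -20
R = -882 (R = (37 - 16)*(-22 - 20) = 21*(-42) = -882)
(R - 101)*S(12) = (-882 - 101)*12 = -983*12 = -11796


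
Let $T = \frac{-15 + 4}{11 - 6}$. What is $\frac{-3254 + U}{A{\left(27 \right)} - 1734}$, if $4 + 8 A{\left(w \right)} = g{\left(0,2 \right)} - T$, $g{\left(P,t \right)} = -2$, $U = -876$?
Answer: $\frac{165200}{69379} \approx 2.3811$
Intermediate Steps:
$T = - \frac{11}{5} \approx -2.2$
$A{\left(w \right)} = - \frac{19}{40}$ ($A{\left(w \right)} = - \frac{1}{2} + \frac{-2 - - \frac{11}{5}}{8} = - \frac{1}{2} + \frac{-2 + \frac{11}{5}}{8} = - \frac{1}{2} + \frac{1}{8} \cdot \frac{1}{5} = - \frac{1}{2} + \frac{1}{40} = - \frac{19}{40}$)
$\frac{-3254 + U}{A{\left(27 \right)} - 1734} = \frac{-3254 - 876}{- \frac{19}{40} - 1734} = - \frac{4130}{- \frac{69379}{40}} = \left(-4130\right) \left(- \frac{40}{69379}\right) = \frac{165200}{69379}$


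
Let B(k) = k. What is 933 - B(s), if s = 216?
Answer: 717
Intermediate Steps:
933 - B(s) = 933 - 1*216 = 933 - 216 = 717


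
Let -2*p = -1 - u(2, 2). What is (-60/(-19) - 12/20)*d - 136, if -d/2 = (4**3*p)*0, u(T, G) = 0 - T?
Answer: -136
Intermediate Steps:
u(T, G) = -T
p = -1/2 (p = -(-1 - (-1)*2)/2 = -(-1 - 1*(-2))/2 = -(-1 + 2)/2 = -1/2*1 = -1/2 ≈ -0.50000)
d = 0 (d = -2*4**3*(-1/2)*0 = -2*64*(-1/2)*0 = -(-64)*0 = -2*0 = 0)
(-60/(-19) - 12/20)*d - 136 = (-60/(-19) - 12/20)*0 - 136 = (-60*(-1/19) - 12*1/20)*0 - 136 = (60/19 - 3/5)*0 - 136 = (243/95)*0 - 136 = 0 - 136 = -136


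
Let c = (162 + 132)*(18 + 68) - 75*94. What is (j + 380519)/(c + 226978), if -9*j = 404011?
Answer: 755165/551727 ≈ 1.3687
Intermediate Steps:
j = -404011/9 (j = -⅑*404011 = -404011/9 ≈ -44890.)
c = 18234 (c = 294*86 - 7050 = 25284 - 7050 = 18234)
(j + 380519)/(c + 226978) = (-404011/9 + 380519)/(18234 + 226978) = (3020660/9)/245212 = (3020660/9)*(1/245212) = 755165/551727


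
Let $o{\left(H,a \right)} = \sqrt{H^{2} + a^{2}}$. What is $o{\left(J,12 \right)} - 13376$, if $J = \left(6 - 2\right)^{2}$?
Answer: $-13356$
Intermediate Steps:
$J = 16$ ($J = 4^{2} = 16$)
$o{\left(J,12 \right)} - 13376 = \sqrt{16^{2} + 12^{2}} - 13376 = \sqrt{256 + 144} - 13376 = \sqrt{400} - 13376 = 20 - 13376 = -13356$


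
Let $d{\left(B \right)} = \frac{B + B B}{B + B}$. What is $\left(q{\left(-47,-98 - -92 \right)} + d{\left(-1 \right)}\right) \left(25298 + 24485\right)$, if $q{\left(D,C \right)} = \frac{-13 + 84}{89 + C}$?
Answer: $\frac{3534593}{83} \approx 42585.0$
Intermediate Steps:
$q{\left(D,C \right)} = \frac{71}{89 + C}$
$d{\left(B \right)} = \frac{B + B^{2}}{2 B}$
$\left(q{\left(-47,-98 - -92 \right)} + d{\left(-1 \right)}\right) \left(25298 + 24485\right) = \left(\frac{71}{89 - 6} + \left(\frac{1}{2} + \frac{1}{2} \left(-1\right)\right)\right) \left(25298 + 24485\right) = \left(\frac{71}{89 + \left(-98 + 92\right)} + \left(\frac{1}{2} - \frac{1}{2}\right)\right) 49783 = \left(\frac{71}{89 - 6} + 0\right) 49783 = \left(\frac{71}{83} + 0\right) 49783 = \frac{71}{83} \cdot 49783 = \frac{3534593}{83}$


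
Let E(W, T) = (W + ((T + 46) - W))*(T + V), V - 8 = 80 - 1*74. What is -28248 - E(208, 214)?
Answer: -87528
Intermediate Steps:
V = 14 (V = 8 + (80 - 1*74) = 8 + (80 - 74) = 8 + 6 = 14)
E(W, T) = (14 + T)*(46 + T) (E(W, T) = (W + ((T + 46) - W))*(T + 14) = (W + ((46 + T) - W))*(14 + T) = (W + (46 + T - W))*(14 + T) = (46 + T)*(14 + T) = (14 + T)*(46 + T))
-28248 - E(208, 214) = -28248 - (644 + 214² + 60*214) = -28248 - (644 + 45796 + 12840) = -28248 - 1*59280 = -28248 - 59280 = -87528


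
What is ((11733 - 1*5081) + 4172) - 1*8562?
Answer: 2262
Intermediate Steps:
((11733 - 1*5081) + 4172) - 1*8562 = ((11733 - 5081) + 4172) - 8562 = (6652 + 4172) - 8562 = 10824 - 8562 = 2262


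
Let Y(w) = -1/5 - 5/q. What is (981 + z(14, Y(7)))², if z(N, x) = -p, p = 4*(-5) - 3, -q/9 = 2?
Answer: 1008016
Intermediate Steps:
q = -18 (q = -9*2 = -18)
Y(w) = 7/90 (Y(w) = -1/5 - 5/(-18) = -1*⅕ - 5*(-1/18) = -⅕ + 5/18 = 7/90)
p = -23 (p = -20 - 3 = -23)
z(N, x) = 23 (z(N, x) = -1*(-23) = 23)
(981 + z(14, Y(7)))² = (981 + 23)² = 1004² = 1008016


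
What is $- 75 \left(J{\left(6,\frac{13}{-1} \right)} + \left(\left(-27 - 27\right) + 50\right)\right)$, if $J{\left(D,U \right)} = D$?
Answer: $-150$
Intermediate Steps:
$- 75 \left(J{\left(6,\frac{13}{-1} \right)} + \left(\left(-27 - 27\right) + 50\right)\right) = - 75 \left(6 + \left(\left(-27 - 27\right) + 50\right)\right) = - 75 \left(6 + \left(-54 + 50\right)\right) = - 75 \left(6 - 4\right) = \left(-75\right) 2 = -150$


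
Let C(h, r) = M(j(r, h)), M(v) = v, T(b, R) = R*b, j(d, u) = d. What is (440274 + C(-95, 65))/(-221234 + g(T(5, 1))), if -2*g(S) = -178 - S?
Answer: -880678/442285 ≈ -1.9912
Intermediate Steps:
C(h, r) = r
g(S) = 89 + S/2 (g(S) = -(-178 - S)/2 = 89 + S/2)
(440274 + C(-95, 65))/(-221234 + g(T(5, 1))) = (440274 + 65)/(-221234 + (89 + (1*5)/2)) = 440339/(-221234 + (89 + (1/2)*5)) = 440339/(-221234 + (89 + 5/2)) = 440339/(-221234 + 183/2) = 440339/(-442285/2) = 440339*(-2/442285) = -880678/442285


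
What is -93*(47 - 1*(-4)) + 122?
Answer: -4621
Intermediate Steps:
-93*(47 - 1*(-4)) + 122 = -93*(47 + 4) + 122 = -93*51 + 122 = -4743 + 122 = -4621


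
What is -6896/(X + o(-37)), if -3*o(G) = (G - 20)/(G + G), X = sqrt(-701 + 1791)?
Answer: -9695776/5968479 - 37762496*sqrt(1090)/5968479 ≈ -210.51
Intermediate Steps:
X = sqrt(1090) ≈ 33.015
o(G) = -(-20 + G)/(6*G) (o(G) = -(G - 20)/(3*(G + G)) = -(-20 + G)/(3*(2*G)) = -(-20 + G)*1/(2*G)/3 = -(-20 + G)/(6*G))
-6896/(X + o(-37)) = -6896/(sqrt(1090) + (1/6)*(20 - 1*(-37))/(-37)) = -6896/(sqrt(1090) + (1/6)*(-1/37)*(20 + 37)) = -6896/(sqrt(1090) + (1/6)*(-1/37)*57) = -6896/(sqrt(1090) - 19/74) = -6896/(-19/74 + sqrt(1090))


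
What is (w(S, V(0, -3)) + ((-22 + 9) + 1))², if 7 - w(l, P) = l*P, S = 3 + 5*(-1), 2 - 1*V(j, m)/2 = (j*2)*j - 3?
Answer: 225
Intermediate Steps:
V(j, m) = 10 - 4*j² (V(j, m) = 4 - 2*((j*2)*j - 3) = 4 - 2*((2*j)*j - 3) = 4 - 2*(2*j² - 3) = 4 - 2*(-3 + 2*j²) = 4 + (6 - 4*j²) = 10 - 4*j²)
S = -2 (S = 3 - 5 = -2)
w(l, P) = 7 - P*l (w(l, P) = 7 - l*P = 7 - P*l)
(w(S, V(0, -3)) + ((-22 + 9) + 1))² = ((7 - 1*(10 - 4*0²)*(-2)) + ((-22 + 9) + 1))² = ((7 - 1*(10 - 4*0)*(-2)) + (-13 + 1))² = ((7 - 1*(10 + 0)*(-2)) - 12)² = ((7 - 1*10*(-2)) - 12)² = ((7 + 20) - 12)² = (27 - 12)² = 15² = 225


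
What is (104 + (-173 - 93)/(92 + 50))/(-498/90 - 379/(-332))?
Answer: -36109980/1552841 ≈ -23.254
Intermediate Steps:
(104 + (-173 - 93)/(92 + 50))/(-498/90 - 379/(-332)) = (104 - 266/142)/(-498*1/90 - 379*(-1/332)) = (104 - 266*1/142)/(-83/15 + 379/332) = (104 - 133/71)/(-21871/4980) = (7251/71)*(-4980/21871) = -36109980/1552841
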